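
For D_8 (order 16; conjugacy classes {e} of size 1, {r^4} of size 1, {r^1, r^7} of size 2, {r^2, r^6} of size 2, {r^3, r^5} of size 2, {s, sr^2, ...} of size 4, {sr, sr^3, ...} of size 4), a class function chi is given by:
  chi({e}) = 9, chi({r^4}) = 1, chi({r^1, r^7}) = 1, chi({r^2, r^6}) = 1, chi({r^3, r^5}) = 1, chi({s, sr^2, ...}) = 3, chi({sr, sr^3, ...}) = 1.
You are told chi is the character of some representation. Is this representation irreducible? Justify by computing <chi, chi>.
Not irreducible (reducible): <chi, chi> = 8 > 1.

Explanation: <chi, chi> = (1/|G|) sum_C |C| * |chi(C)|^2 = (1/16)[1*|9|^2 + 1*|1|^2 + 2*|1|^2 + 2*|1|^2 + 2*|1|^2 + 4*|3|^2 + 4*|1|^2]
  = (1/16)[(81) + (1) + (2) + (2) + (2) + (36) + (4)] = 128/16 = 8.
A character is irreducible iff <chi, chi> = 1, so this representation is reducible.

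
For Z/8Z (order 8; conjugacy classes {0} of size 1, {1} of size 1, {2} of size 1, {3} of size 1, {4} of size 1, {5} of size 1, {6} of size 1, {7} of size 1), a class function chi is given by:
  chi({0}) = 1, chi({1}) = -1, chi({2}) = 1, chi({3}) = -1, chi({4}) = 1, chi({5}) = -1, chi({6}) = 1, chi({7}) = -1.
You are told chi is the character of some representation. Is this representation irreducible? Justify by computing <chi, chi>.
Irreducible: <chi, chi> = 1.

Proof sketch: <chi, chi> = (1/|G|) sum_C |C| * |chi(C)|^2 = (1/8)[1*|1|^2 + 1*|-1|^2 + 1*|1|^2 + 1*|-1|^2 + 1*|1|^2 + 1*|-1|^2 + 1*|1|^2 + 1*|-1|^2]
  = (1/8)[(1) + (1) + (1) + (1) + (1) + (1) + (1) + (1)] = 8/8 = 1.
(Exp terms are combined using exp(i*s)*conj(exp(i*t)) = exp(i*(s-t)), and sums of them are collapsed using the identity that for every m > 1 the m distinct m-th roots of unity sum to 0, e.g. 1 + exp(2*I*pi/3) + exp(-2*I*pi/3) = 0.)
A character is irreducible iff <chi, chi> = 1, so this representation is irreducible.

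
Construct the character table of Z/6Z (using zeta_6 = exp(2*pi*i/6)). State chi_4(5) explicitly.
Character table of Z/6Z (irreps indexed chi_0,...,chi_5 with chi_k(m) = zeta_6^(k*m), zeta_6 = exp(2*pi*i/6)):
  irrep \ class  {0} (size 1)  {1} (size 1)    {2} (size 1)    {3} (size 1)  {4} (size 1)    {5} (size 1)  
  chi_0          1             1               1               1             1               1             
  chi_1          1             exp(I*pi/3)     exp(2*I*pi/3)   -1            exp(-2*I*pi/3)  exp(-I*pi/3)  
  chi_2          1             exp(2*I*pi/3)   exp(-2*I*pi/3)  1             exp(2*I*pi/3)   exp(-2*I*pi/3)
  chi_3          1             -1              1               -1            1               -1            
  chi_4          1             exp(-2*I*pi/3)  exp(2*I*pi/3)   1             exp(-2*I*pi/3)  exp(2*I*pi/3) 
  chi_5          1             exp(-I*pi/3)    exp(-2*I*pi/3)  -1            exp(2*I*pi/3)   exp(I*pi/3)   

Spot check: chi_4(5) = zeta_6^(4*5) = zeta_6^20 = exp(2*I*pi/3).

Working: Z/6Z is abelian, so all 6 irreducible complex representations are 1-dimensional. They are given by chi_k(m) = zeta_6^(k*m) for k = 0,...,5. Row orthogonality: sum_m chi_k(m) conj(chi_l(m)) = 6 * [k = l].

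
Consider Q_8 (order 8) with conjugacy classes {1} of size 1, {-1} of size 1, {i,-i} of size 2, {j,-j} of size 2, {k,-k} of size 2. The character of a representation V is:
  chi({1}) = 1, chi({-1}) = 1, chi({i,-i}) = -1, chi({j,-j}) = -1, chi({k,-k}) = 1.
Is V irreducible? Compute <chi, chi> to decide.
Irreducible: <chi, chi> = 1.

Justification: <chi, chi> = (1/|G|) sum_C |C| * |chi(C)|^2 = (1/8)[1*|1|^2 + 1*|1|^2 + 2*|-1|^2 + 2*|-1|^2 + 2*|1|^2]
  = (1/8)[(1) + (1) + (2) + (2) + (2)] = 8/8 = 1.
A character is irreducible iff <chi, chi> = 1, so this representation is irreducible.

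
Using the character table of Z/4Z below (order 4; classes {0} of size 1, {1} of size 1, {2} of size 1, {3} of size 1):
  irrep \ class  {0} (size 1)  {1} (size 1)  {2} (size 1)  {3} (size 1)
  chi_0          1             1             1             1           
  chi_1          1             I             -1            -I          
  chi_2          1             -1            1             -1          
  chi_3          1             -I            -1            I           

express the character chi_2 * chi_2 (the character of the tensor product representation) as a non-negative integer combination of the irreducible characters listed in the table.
chi_2 tensor chi_2 = chi_0 (all other irreducibles have multiplicity 0).

Working: The character of a tensor product is the pointwise product (chi_2 * chi_2)(C) = chi_2(C) * chi_2(C):
  {0}: (1)*(1), {1}: (-1)*(-1), {2}: (1)*(1), {3}: (-1)*(-1)
so (chi_2 * chi_2) takes values
  {0} -> 1, {1} -> 1, {2} -> 1, {3} -> 1.
Now take the inner product of this character with each irreducible chi from the table, <chi_2*chi_2, chi> = (1/4) sum_C |C| (chi_2*chi_2)(C) conj(chi(C)):
  <chi_2*chi_2, chi_0> = (1/4)[1*(1)*conj(1) + 1*(1)*conj(1) + 1*(1)*conj(1) + 1*(1)*conj(1)]
      = (1/4)[(1) + (1) + (1) + (1)] = 4/4 = 1
  <chi_2*chi_2, chi_1> = (1/4)[1*(1)*conj(1) + 1*(1)*conj(I) + 1*(1)*conj(-1) + 1*(1)*conj(-I)]
      = (1/4)[(1) + (-I) + (-1) + (I)] = 0/4 = 0
  <chi_2*chi_2, chi_2> = (1/4)[1*(1)*conj(1) + 1*(1)*conj(-1) + 1*(1)*conj(1) + 1*(1)*conj(-1)]
      = (1/4)[(1) + (-1) + (1) + (-1)] = 0/4 = 0
  <chi_2*chi_2, chi_3> = (1/4)[1*(1)*conj(1) + 1*(1)*conj(-I) + 1*(1)*conj(-1) + 1*(1)*conj(I)]
      = (1/4)[(1) + (I) + (-1) + (-I)] = 0/4 = 0
(Exp terms are combined using exp(i*s)*conj(exp(i*t)) = exp(i*(s-t)), and sums of them are collapsed using the identity that for every m > 1 the m distinct m-th roots of unity sum to 0, e.g. 1 + exp(2*I*pi/3) + exp(-2*I*pi/3) = 0.)
Hence the multiplicities are chi_0: 1. Dimension check: dim(chi_2)*dim(chi_2) = 1*1 = 1 and sum (mult * dim) = 1*1 = 1.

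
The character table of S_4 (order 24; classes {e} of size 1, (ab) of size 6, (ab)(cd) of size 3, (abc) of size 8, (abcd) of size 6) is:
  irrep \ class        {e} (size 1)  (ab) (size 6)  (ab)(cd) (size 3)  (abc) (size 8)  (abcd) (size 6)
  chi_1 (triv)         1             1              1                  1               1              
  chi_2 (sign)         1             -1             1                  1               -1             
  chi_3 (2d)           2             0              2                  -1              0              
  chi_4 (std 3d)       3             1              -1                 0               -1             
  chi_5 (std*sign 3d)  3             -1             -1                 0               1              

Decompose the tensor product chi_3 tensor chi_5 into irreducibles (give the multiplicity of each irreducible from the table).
chi_3 tensor chi_5 = chi_4 + chi_5 (all other irreducibles have multiplicity 0).

The character of a tensor product is the pointwise product (chi_3 * chi_5)(C) = chi_3(C) * chi_5(C):
  {e}: (2)*(3), (ab): (0)*(-1), (ab)(cd): (2)*(-1), (abc): (-1)*(0), (abcd): (0)*(1)
so (chi_3 * chi_5) takes values
  {e} -> 6, (ab) -> 0, (ab)(cd) -> -2, (abc) -> 0, (abcd) -> 0.
Now take the inner product of this character with each irreducible chi from the table, <chi_3*chi_5, chi> = (1/24) sum_C |C| (chi_3*chi_5)(C) conj(chi(C)):
  <chi_3*chi_5, chi_1> = (1/24)[1*(6)*conj(1) + 6*(0)*conj(1) + 3*(-2)*conj(1) + 8*(0)*conj(1) + 6*(0)*conj(1)]
      = (1/24)[(6) + (0) + (-6) + (0) + (0)] = 0/24 = 0
  <chi_3*chi_5, chi_2> = (1/24)[1*(6)*conj(1) + 6*(0)*conj(-1) + 3*(-2)*conj(1) + 8*(0)*conj(1) + 6*(0)*conj(-1)]
      = (1/24)[(6) + (0) + (-6) + (0) + (0)] = 0/24 = 0
  <chi_3*chi_5, chi_3> = (1/24)[1*(6)*conj(2) + 6*(0)*conj(0) + 3*(-2)*conj(2) + 8*(0)*conj(-1) + 6*(0)*conj(0)]
      = (1/24)[(12) + (0) + (-12) + (0) + (0)] = 0/24 = 0
  <chi_3*chi_5, chi_4> = (1/24)[1*(6)*conj(3) + 6*(0)*conj(1) + 3*(-2)*conj(-1) + 8*(0)*conj(0) + 6*(0)*conj(-1)]
      = (1/24)[(18) + (0) + (6) + (0) + (0)] = 24/24 = 1
  <chi_3*chi_5, chi_5> = (1/24)[1*(6)*conj(3) + 6*(0)*conj(-1) + 3*(-2)*conj(-1) + 8*(0)*conj(0) + 6*(0)*conj(1)]
      = (1/24)[(18) + (0) + (6) + (0) + (0)] = 24/24 = 1
Hence the multiplicities are chi_4: 1, chi_5: 1. Dimension check: dim(chi_3)*dim(chi_5) = 2*3 = 6 and sum (mult * dim) = 1*3 + 1*3 = 6.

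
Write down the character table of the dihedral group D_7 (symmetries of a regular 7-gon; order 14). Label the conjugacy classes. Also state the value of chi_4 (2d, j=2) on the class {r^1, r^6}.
Conjugacy classes: {e} of size 1, {r^1, r^6} of size 2, {r^2, r^5} of size 2, {r^3, r^4} of size 2, {s, sr, ..., sr^6} of size 7.
Character table:
  irrep \ class              {e} (size 1)  {r^1, r^6} (size 2)  {r^2, r^5} (size 2)  {r^3, r^4} (size 2)  {s, sr, ..., sr^6} (size 7)
  chi_1 (triv)               1             1                    1                    1                    1                          
  chi_2 (sign: r->1, s->-1)  1             1                    1                    1                    -1                         
  chi_3 (2d, j=1)            2             2*cos(2*pi/7)        -2*cos(3*pi/7)       -2*cos(pi/7)         0                          
  chi_4 (2d, j=2)            2             -2*cos(3*pi/7)       -2*cos(pi/7)         2*cos(2*pi/7)        0                          
  chi_5 (2d, j=3)            2             -2*cos(pi/7)         2*cos(2*pi/7)        -2*cos(3*pi/7)       0                          

Spot check: chi_4 (2d, j=2) on {r^1, r^6} = -2*cos(3*pi/7).

D_7 has order 2*7 = 14 with 5 conjugacy classes, hence 5 irreducibles. Sum of squared dims 1 + 1 + 4 + 4 + 4 = 14 = |G|. Linear characters come from the abelianisation; the 2-dimensional irreps have character r^k -> 2*cos(2*pi*j*k/7), reflections -> 0.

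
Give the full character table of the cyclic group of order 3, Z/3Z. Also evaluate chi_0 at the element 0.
Character table of Z/3Z (irreps indexed chi_0,...,chi_2 with chi_k(m) = zeta_3^(k*m), zeta_3 = exp(2*pi*i/3)):
  irrep \ class  {0} (size 1)  {1} (size 1)    {2} (size 1)  
  chi_0          1             1               1             
  chi_1          1             exp(2*I*pi/3)   exp(-2*I*pi/3)
  chi_2          1             exp(-2*I*pi/3)  exp(2*I*pi/3) 

Spot check: chi_0(0) = zeta_3^(0*0) = zeta_3^0 = 1.

Details: Z/3Z is abelian, so all 3 irreducible complex representations are 1-dimensional. They are given by chi_k(m) = zeta_3^(k*m) for k = 0,...,2. Row orthogonality: sum_m chi_k(m) conj(chi_l(m)) = 3 * [k = l].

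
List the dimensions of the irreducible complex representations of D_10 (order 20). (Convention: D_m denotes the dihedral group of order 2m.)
Dimensions: 1, 1, 1, 1, 2, 2, 2, 2

Why: There are 8 irreducibles (= number of conjugacy classes). Their dimensions d_i satisfy sum d_i^2 = |G| = 20: 1 + 1 + 1 + 1 + 4 + 4 + 4 + 4 = 20.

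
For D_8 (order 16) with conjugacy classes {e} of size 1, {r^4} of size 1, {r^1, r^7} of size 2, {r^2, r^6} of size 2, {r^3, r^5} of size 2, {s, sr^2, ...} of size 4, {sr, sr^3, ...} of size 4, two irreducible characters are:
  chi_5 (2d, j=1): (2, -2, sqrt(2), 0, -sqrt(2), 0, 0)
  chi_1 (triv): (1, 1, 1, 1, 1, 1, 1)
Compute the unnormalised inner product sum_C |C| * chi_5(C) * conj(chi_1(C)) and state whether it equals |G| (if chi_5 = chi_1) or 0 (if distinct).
Sum = 0; so <chi_5, chi_1> = 0 (distinct irreducibles are orthogonal).

Working: Compute term by term over conjugacy classes (|C| * chi_5(C) * conj(chi_1(C))):
  1*(2)*conj(1) + 1*(-2)*conj(1) + 2*(sqrt(2))*conj(1) + 2*(0)*conj(1) + 2*(-sqrt(2))*conj(1) + 4*(0)*conj(1) + 4*(0)*conj(1)
  = (2) + (-2) + (2*sqrt(2)) + (0) + (-2*sqrt(2)) + (0) + (0)
  = 0.
Dividing by |G| = 16 gives 0/16 = 0, matching the row-orthogonality relation <chi_5, chi_1> = [chi_5 = chi_1].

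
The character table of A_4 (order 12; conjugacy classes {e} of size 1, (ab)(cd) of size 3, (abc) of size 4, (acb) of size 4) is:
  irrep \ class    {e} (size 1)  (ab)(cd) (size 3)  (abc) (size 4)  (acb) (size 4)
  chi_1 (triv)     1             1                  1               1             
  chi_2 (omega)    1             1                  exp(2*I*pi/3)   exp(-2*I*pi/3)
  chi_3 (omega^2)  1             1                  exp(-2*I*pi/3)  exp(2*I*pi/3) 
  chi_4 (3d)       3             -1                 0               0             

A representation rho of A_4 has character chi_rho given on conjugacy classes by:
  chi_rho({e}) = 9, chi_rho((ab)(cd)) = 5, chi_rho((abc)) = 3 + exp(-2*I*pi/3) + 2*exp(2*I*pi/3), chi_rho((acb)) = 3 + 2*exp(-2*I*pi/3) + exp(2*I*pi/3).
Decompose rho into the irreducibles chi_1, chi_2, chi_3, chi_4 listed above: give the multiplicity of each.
Multiplicities: chi_1: 3, chi_2: 2, chi_3: 1, chi_4: 1.

Working: Use <chi_rho, chi> = (1/|G|) sum_C |C| * chi_rho(C) * conj(chi(C)) with |G| = 12 for each irreducible chi in the table:
  <chi_rho, chi_1> = (1/12)[1*(9)*conj(1) + 3*(5)*conj(1) + 4*(3 + exp(-2*I*pi/3) + 2*exp(2*I*pi/3))*conj(1) + 4*(3 + 2*exp(-2*I*pi/3) + exp(2*I*pi/3))*conj(1)]
      = (1/12)[(9) + (15) + (12 + 4*exp(-2*I*pi/3) + 8*exp(2*I*pi/3)) + (12 + 8*exp(-2*I*pi/3) + 4*exp(2*I*pi/3))] = 36/12 = 3
  <chi_rho, chi_2> = (1/12)[1*(9)*conj(1) + 3*(5)*conj(1) + 4*(3 + exp(-2*I*pi/3) + 2*exp(2*I*pi/3))*conj(exp(2*I*pi/3)) + 4*(3 + 2*exp(-2*I*pi/3) + exp(2*I*pi/3))*conj(exp(-2*I*pi/3))]
      = (1/12)[(9) + (15) + (8 + 12*exp(-2*I*pi/3) + 4*exp(2*I*pi/3)) + (8 + 4*exp(-2*I*pi/3) + 12*exp(2*I*pi/3))] = 24/12 = 2
  <chi_rho, chi_3> = (1/12)[1*(9)*conj(1) + 3*(5)*conj(1) + 4*(3 + exp(-2*I*pi/3) + 2*exp(2*I*pi/3))*conj(exp(-2*I*pi/3)) + 4*(3 + 2*exp(-2*I*pi/3) + exp(2*I*pi/3))*conj(exp(2*I*pi/3))]
      = (1/12)[(9) + (15) + (4 + 8*exp(-2*I*pi/3) + 12*exp(2*I*pi/3)) + (4 + 12*exp(-2*I*pi/3) + 8*exp(2*I*pi/3))] = 12/12 = 1
  <chi_rho, chi_4> = (1/12)[1*(9)*conj(3) + 3*(5)*conj(-1) + 4*(3 + exp(-2*I*pi/3) + 2*exp(2*I*pi/3))*conj(0) + 4*(3 + 2*exp(-2*I*pi/3) + exp(2*I*pi/3))*conj(0)]
      = (1/12)[(27) + (-15) + (0) + (0)] = 12/12 = 1
(Exp terms are combined using exp(i*s)*conj(exp(i*t)) = exp(i*(s-t)), and sums of them are collapsed using the identity that for every m > 1 the m distinct m-th roots of unity sum to 0, e.g. 1 + exp(2*I*pi/3) + exp(-2*I*pi/3) = 0.)
Dimension check: dim(rho) = sum (mult * dim) = 3*1 + 2*1 + 1*1 + 1*3 = 9 = chi_rho(e) = 9.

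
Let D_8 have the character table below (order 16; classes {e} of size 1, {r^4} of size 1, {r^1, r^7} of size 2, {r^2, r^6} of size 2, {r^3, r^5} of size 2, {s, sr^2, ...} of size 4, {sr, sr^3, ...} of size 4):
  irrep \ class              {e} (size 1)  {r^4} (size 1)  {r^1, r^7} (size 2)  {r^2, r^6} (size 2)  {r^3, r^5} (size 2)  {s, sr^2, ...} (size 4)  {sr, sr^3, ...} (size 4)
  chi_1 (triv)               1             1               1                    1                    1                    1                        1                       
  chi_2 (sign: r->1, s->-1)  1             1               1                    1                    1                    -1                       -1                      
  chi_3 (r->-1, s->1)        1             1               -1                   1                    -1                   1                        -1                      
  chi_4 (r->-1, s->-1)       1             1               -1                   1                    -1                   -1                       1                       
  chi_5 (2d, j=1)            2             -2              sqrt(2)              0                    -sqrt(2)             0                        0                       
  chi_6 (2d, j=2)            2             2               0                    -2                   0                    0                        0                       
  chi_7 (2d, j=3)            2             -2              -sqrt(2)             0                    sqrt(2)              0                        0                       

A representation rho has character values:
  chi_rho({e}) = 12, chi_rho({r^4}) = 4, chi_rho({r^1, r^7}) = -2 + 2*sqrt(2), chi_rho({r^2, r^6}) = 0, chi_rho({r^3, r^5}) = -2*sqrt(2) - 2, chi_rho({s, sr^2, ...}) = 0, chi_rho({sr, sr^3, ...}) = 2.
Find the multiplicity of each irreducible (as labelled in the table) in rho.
Multiplicities: chi_1: 1, chi_2: 0, chi_3: 1, chi_4: 2, chi_5: 2, chi_6: 2, chi_7: 0.

Justification: Use <chi_rho, chi> = (1/|G|) sum_C |C| * chi_rho(C) * conj(chi(C)) with |G| = 16 for each irreducible chi in the table:
  <chi_rho, chi_1> = (1/16)[1*(12)*conj(1) + 1*(4)*conj(1) + 2*(-2 + 2*sqrt(2))*conj(1) + 2*(0)*conj(1) + 2*(-2*sqrt(2) - 2)*conj(1) + 4*(0)*conj(1) + 4*(2)*conj(1)]
      = (1/16)[(12) + (4) + (-4 + 4*sqrt(2)) + (0) + (-4*sqrt(2) - 4) + (0) + (8)] = 16/16 = 1
  <chi_rho, chi_2> = (1/16)[1*(12)*conj(1) + 1*(4)*conj(1) + 2*(-2 + 2*sqrt(2))*conj(1) + 2*(0)*conj(1) + 2*(-2*sqrt(2) - 2)*conj(1) + 4*(0)*conj(-1) + 4*(2)*conj(-1)]
      = (1/16)[(12) + (4) + (-4 + 4*sqrt(2)) + (0) + (-4*sqrt(2) - 4) + (0) + (-8)] = 0/16 = 0
  <chi_rho, chi_3> = (1/16)[1*(12)*conj(1) + 1*(4)*conj(1) + 2*(-2 + 2*sqrt(2))*conj(-1) + 2*(0)*conj(1) + 2*(-2*sqrt(2) - 2)*conj(-1) + 4*(0)*conj(1) + 4*(2)*conj(-1)]
      = (1/16)[(12) + (4) + (4 - 4*sqrt(2)) + (0) + (4 + 4*sqrt(2)) + (0) + (-8)] = 16/16 = 1
  <chi_rho, chi_4> = (1/16)[1*(12)*conj(1) + 1*(4)*conj(1) + 2*(-2 + 2*sqrt(2))*conj(-1) + 2*(0)*conj(1) + 2*(-2*sqrt(2) - 2)*conj(-1) + 4*(0)*conj(-1) + 4*(2)*conj(1)]
      = (1/16)[(12) + (4) + (4 - 4*sqrt(2)) + (0) + (4 + 4*sqrt(2)) + (0) + (8)] = 32/16 = 2
  <chi_rho, chi_5> = (1/16)[1*(12)*conj(2) + 1*(4)*conj(-2) + 2*(-2 + 2*sqrt(2))*conj(sqrt(2)) + 2*(0)*conj(0) + 2*(-2*sqrt(2) - 2)*conj(-sqrt(2)) + 4*(0)*conj(0) + 4*(2)*conj(0)]
      = (1/16)[(24) + (-8) + (8 - 4*sqrt(2)) + (0) + (4*sqrt(2) + 8) + (0) + (0)] = 32/16 = 2
  <chi_rho, chi_6> = (1/16)[1*(12)*conj(2) + 1*(4)*conj(2) + 2*(-2 + 2*sqrt(2))*conj(0) + 2*(0)*conj(-2) + 2*(-2*sqrt(2) - 2)*conj(0) + 4*(0)*conj(0) + 4*(2)*conj(0)]
      = (1/16)[(24) + (8) + (0) + (0) + (0) + (0) + (0)] = 32/16 = 2
  <chi_rho, chi_7> = (1/16)[1*(12)*conj(2) + 1*(4)*conj(-2) + 2*(-2 + 2*sqrt(2))*conj(-sqrt(2)) + 2*(0)*conj(0) + 2*(-2*sqrt(2) - 2)*conj(sqrt(2)) + 4*(0)*conj(0) + 4*(2)*conj(0)]
      = (1/16)[(24) + (-8) + (-8 + 4*sqrt(2)) + (0) + (-8 - 4*sqrt(2)) + (0) + (0)] = 0/16 = 0
Dimension check: dim(rho) = sum (mult * dim) = 1*1 + 0*1 + 1*1 + 2*1 + 2*2 + 2*2 + 0*2 = 12 = chi_rho(e) = 12.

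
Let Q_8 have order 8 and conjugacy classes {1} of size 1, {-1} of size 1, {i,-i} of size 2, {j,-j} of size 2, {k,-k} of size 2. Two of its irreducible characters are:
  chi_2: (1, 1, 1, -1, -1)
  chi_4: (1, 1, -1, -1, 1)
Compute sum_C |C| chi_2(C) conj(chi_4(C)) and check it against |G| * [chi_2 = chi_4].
Sum = 0; so <chi_2, chi_4> = 0 (distinct irreducibles are orthogonal).

Explanation: Compute term by term over conjugacy classes (|C| * chi_2(C) * conj(chi_4(C))):
  1*(1)*conj(1) + 1*(1)*conj(1) + 2*(1)*conj(-1) + 2*(-1)*conj(-1) + 2*(-1)*conj(1)
  = (1) + (1) + (-2) + (2) + (-2)
  = 0.
Dividing by |G| = 8 gives 0/8 = 0, matching the row-orthogonality relation <chi_2, chi_4> = [chi_2 = chi_4].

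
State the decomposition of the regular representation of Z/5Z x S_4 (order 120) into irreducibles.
Each irreducible V_i of dimension d_i appears with multiplicity d_i, i.e. rho_reg = (direct sum over all irreducibles V_i) d_i V_i. The irreducible dimensions for Z/5Z x S_4 are 1, 1, 1, 1, 1, 1, 1, 1, 1, 1, 2, 2, 2, 2, 2, 3, 3, 3, 3, 3, 3, 3, 3, 3, 3: 10 irreducibles of dimension 1, each with multiplicity 1; 5 irreducibles of dimension 2, each with multiplicity 2; 10 irreducibles of dimension 3, each with multiplicity 3. Total dimension 10*1*1 + 5*2*2 + 10*3*3 = 120 = |G|.

General theorem: in the regular representation of a finite group G, each irreducible appears with multiplicity equal to its dimension. Check: dim(rho_reg) = sum d_i^2 = 1 + 1 + 1 + 1 + 1 + 1 + 1 + 1 + 1 + 1 + 4 + 4 + 4 + 4 + 4 + 9 + 9 + 9 + 9 + 9 + 9 + 9 + 9 + 9 + 9 = 120 = |G|.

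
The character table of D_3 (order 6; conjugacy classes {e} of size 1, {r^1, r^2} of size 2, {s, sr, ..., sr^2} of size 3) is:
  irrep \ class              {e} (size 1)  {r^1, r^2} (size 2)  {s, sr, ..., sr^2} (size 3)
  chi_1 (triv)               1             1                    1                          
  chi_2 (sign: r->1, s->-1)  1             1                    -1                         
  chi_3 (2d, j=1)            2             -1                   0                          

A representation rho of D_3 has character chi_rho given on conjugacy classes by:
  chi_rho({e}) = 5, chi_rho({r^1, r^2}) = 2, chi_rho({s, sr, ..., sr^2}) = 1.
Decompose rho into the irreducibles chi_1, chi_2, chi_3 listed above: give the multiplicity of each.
Multiplicities: chi_1: 2, chi_2: 1, chi_3: 1.

Justification: Use <chi_rho, chi> = (1/|G|) sum_C |C| * chi_rho(C) * conj(chi(C)) with |G| = 6 for each irreducible chi in the table:
  <chi_rho, chi_1> = (1/6)[1*(5)*conj(1) + 2*(2)*conj(1) + 3*(1)*conj(1)]
      = (1/6)[(5) + (4) + (3)] = 12/6 = 2
  <chi_rho, chi_2> = (1/6)[1*(5)*conj(1) + 2*(2)*conj(1) + 3*(1)*conj(-1)]
      = (1/6)[(5) + (4) + (-3)] = 6/6 = 1
  <chi_rho, chi_3> = (1/6)[1*(5)*conj(2) + 2*(2)*conj(-1) + 3*(1)*conj(0)]
      = (1/6)[(10) + (-4) + (0)] = 6/6 = 1
Dimension check: dim(rho) = sum (mult * dim) = 2*1 + 1*1 + 1*2 = 5 = chi_rho(e) = 5.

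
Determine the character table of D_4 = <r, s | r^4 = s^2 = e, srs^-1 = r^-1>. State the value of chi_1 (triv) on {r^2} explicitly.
Conjugacy classes: {e} of size 1, {r^2} of size 1, {r^1, r^3} of size 2, {s, sr^2, ...} of size 2, {sr, sr^3, ...} of size 2.
Character table:
  irrep \ class              {e} (size 1)  {r^2} (size 1)  {r^1, r^3} (size 2)  {s, sr^2, ...} (size 2)  {sr, sr^3, ...} (size 2)
  chi_1 (triv)               1             1               1                    1                        1                       
  chi_2 (sign: r->1, s->-1)  1             1               1                    -1                       -1                      
  chi_3 (r->-1, s->1)        1             1               -1                   1                        -1                      
  chi_4 (r->-1, s->-1)       1             1               -1                   -1                       1                       
  chi_5 (2d, j=1)            2             -2              0                    0                        0                       

Spot check: chi_1 (triv) on {r^2} = 1.

Derivation: D_4 has order 2*4 = 8 with 5 conjugacy classes, hence 5 irreducibles. Sum of squared dims 1 + 1 + 1 + 1 + 4 = 8 = |G|. Linear characters come from the abelianisation; the 2-dimensional irreps have character r^k -> 2*cos(2*pi*j*k/4), reflections -> 0.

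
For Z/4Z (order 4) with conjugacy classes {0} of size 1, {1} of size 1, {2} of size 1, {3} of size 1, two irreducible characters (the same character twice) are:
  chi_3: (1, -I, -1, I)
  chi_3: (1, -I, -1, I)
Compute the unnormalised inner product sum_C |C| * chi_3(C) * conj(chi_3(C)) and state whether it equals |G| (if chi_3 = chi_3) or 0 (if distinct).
Sum = 4 = |G| = 4; so <chi_3, chi_3> = 1 (norm-1 confirms irreducibility).

Details: Compute term by term over conjugacy classes (|C| * chi_3(C) * conj(chi_3(C))):
  1*(1)*conj(1) + 1*(-I)*conj(-I) + 1*(-1)*conj(-1) + 1*(I)*conj(I)
  = (1) + (1) + (1) + (1)
  = 4.
(Exp terms are combined using exp(i*s)*conj(exp(i*t)) = exp(i*(s-t)), and sums of them are collapsed using the identity that for every m > 1 the m distinct m-th roots of unity sum to 0, e.g. 1 + exp(2*I*pi/3) + exp(-2*I*pi/3) = 0.)
Dividing by |G| = 4 gives 4/4 = 1, matching the row-orthogonality relation <chi_3, chi_3> = [chi_3 = chi_3].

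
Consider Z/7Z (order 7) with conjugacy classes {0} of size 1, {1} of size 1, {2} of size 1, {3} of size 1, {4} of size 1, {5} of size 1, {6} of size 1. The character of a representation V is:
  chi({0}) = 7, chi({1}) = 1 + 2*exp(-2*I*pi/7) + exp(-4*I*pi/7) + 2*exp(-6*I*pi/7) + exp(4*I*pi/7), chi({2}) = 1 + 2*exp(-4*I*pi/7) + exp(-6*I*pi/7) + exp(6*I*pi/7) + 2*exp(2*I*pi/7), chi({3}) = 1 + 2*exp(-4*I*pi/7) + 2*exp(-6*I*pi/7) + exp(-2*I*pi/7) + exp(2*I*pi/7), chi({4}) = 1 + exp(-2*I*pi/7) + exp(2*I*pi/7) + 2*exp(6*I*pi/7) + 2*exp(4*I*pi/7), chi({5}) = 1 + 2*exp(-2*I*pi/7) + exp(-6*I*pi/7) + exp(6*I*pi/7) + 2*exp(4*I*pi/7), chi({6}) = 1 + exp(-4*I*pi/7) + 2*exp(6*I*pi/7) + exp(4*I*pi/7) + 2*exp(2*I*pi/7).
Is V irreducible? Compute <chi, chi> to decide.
Not irreducible (reducible): <chi, chi> = 11 > 1.

<chi, chi> = (1/|G|) sum_C |C| * |chi(C)|^2 = (1/7)[1*|7|^2 + 1*|1 + 2*exp(-2*I*pi/7) + exp(-4*I*pi/7) + 2*exp(-6*I*pi/7) + exp(4*I*pi/7)|^2 + 1*|1 + 2*exp(-4*I*pi/7) + exp(-6*I*pi/7) + exp(6*I*pi/7) + 2*exp(2*I*pi/7)|^2 + 1*|1 + 2*exp(-4*I*pi/7) + 2*exp(-6*I*pi/7) + exp(-2*I*pi/7) + exp(2*I*pi/7)|^2 + 1*|1 + exp(-2*I*pi/7) + exp(2*I*pi/7) + 2*exp(6*I*pi/7) + 2*exp(4*I*pi/7)|^2 + 1*|1 + 2*exp(-2*I*pi/7) + exp(-6*I*pi/7) + exp(6*I*pi/7) + 2*exp(4*I*pi/7)|^2 + 1*|1 + exp(-4*I*pi/7) + 2*exp(6*I*pi/7) + exp(4*I*pi/7) + 2*exp(2*I*pi/7)|^2]
  = (1/7)[(49) + (11 + 8*exp(-4*I*pi/7) + 6*exp(-2*I*pi/7) + 5*exp(-6*I*pi/7) + 5*exp(6*I*pi/7) + 6*exp(2*I*pi/7) + 8*exp(4*I*pi/7)) + (11 + 6*exp(-4*I*pi/7) + 5*exp(-2*I*pi/7) + 8*exp(-6*I*pi/7) + 8*exp(6*I*pi/7) + 5*exp(2*I*pi/7) + 6*exp(4*I*pi/7)) + (11 + 8*exp(-2*I*pi/7) + 5*exp(-4*I*pi/7) + 6*exp(-6*I*pi/7) + 6*exp(6*I*pi/7) + 5*exp(4*I*pi/7) + 8*exp(2*I*pi/7)) + (11 + 8*exp(-2*I*pi/7) + 5*exp(-4*I*pi/7) + 6*exp(-6*I*pi/7) + 6*exp(6*I*pi/7) + 5*exp(4*I*pi/7) + 8*exp(2*I*pi/7)) + (11 + 6*exp(-4*I*pi/7) + 5*exp(-2*I*pi/7) + 8*exp(-6*I*pi/7) + 8*exp(6*I*pi/7) + 5*exp(2*I*pi/7) + 6*exp(4*I*pi/7)) + (11 + 8*exp(-4*I*pi/7) + 6*exp(-2*I*pi/7) + 5*exp(-6*I*pi/7) + 5*exp(6*I*pi/7) + 6*exp(2*I*pi/7) + 8*exp(4*I*pi/7))] = 77/7 = 11.
(Exp terms are combined using exp(i*s)*conj(exp(i*t)) = exp(i*(s-t)), and sums of them are collapsed using the identity that for every m > 1 the m distinct m-th roots of unity sum to 0, e.g. 1 + exp(2*I*pi/3) + exp(-2*I*pi/3) = 0.)
A character is irreducible iff <chi, chi> = 1, so this representation is reducible.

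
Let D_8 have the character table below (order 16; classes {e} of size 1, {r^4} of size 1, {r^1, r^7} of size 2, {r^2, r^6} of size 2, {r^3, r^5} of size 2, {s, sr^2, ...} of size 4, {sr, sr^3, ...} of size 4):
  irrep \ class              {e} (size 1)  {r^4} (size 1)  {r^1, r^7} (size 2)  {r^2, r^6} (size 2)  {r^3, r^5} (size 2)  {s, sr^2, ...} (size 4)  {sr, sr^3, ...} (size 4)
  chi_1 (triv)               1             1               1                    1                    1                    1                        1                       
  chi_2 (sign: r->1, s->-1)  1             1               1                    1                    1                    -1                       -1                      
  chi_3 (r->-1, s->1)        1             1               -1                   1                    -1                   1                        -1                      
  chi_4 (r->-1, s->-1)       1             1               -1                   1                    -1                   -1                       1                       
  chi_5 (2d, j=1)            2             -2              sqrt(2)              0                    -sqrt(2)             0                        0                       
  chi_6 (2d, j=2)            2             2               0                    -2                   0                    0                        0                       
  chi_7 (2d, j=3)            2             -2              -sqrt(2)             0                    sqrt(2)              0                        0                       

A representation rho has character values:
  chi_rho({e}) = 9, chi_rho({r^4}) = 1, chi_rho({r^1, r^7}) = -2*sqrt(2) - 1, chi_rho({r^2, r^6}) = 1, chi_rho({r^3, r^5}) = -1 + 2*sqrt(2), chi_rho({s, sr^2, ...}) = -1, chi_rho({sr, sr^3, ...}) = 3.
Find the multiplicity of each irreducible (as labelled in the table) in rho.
Multiplicities: chi_1: 1, chi_2: 0, chi_3: 0, chi_4: 2, chi_5: 0, chi_6: 1, chi_7: 2.

Reasoning: Use <chi_rho, chi> = (1/|G|) sum_C |C| * chi_rho(C) * conj(chi(C)) with |G| = 16 for each irreducible chi in the table:
  <chi_rho, chi_1> = (1/16)[1*(9)*conj(1) + 1*(1)*conj(1) + 2*(-2*sqrt(2) - 1)*conj(1) + 2*(1)*conj(1) + 2*(-1 + 2*sqrt(2))*conj(1) + 4*(-1)*conj(1) + 4*(3)*conj(1)]
      = (1/16)[(9) + (1) + (-4*sqrt(2) - 2) + (2) + (-2 + 4*sqrt(2)) + (-4) + (12)] = 16/16 = 1
  <chi_rho, chi_2> = (1/16)[1*(9)*conj(1) + 1*(1)*conj(1) + 2*(-2*sqrt(2) - 1)*conj(1) + 2*(1)*conj(1) + 2*(-1 + 2*sqrt(2))*conj(1) + 4*(-1)*conj(-1) + 4*(3)*conj(-1)]
      = (1/16)[(9) + (1) + (-4*sqrt(2) - 2) + (2) + (-2 + 4*sqrt(2)) + (4) + (-12)] = 0/16 = 0
  <chi_rho, chi_3> = (1/16)[1*(9)*conj(1) + 1*(1)*conj(1) + 2*(-2*sqrt(2) - 1)*conj(-1) + 2*(1)*conj(1) + 2*(-1 + 2*sqrt(2))*conj(-1) + 4*(-1)*conj(1) + 4*(3)*conj(-1)]
      = (1/16)[(9) + (1) + (2 + 4*sqrt(2)) + (2) + (2 - 4*sqrt(2)) + (-4) + (-12)] = 0/16 = 0
  <chi_rho, chi_4> = (1/16)[1*(9)*conj(1) + 1*(1)*conj(1) + 2*(-2*sqrt(2) - 1)*conj(-1) + 2*(1)*conj(1) + 2*(-1 + 2*sqrt(2))*conj(-1) + 4*(-1)*conj(-1) + 4*(3)*conj(1)]
      = (1/16)[(9) + (1) + (2 + 4*sqrt(2)) + (2) + (2 - 4*sqrt(2)) + (4) + (12)] = 32/16 = 2
  <chi_rho, chi_5> = (1/16)[1*(9)*conj(2) + 1*(1)*conj(-2) + 2*(-2*sqrt(2) - 1)*conj(sqrt(2)) + 2*(1)*conj(0) + 2*(-1 + 2*sqrt(2))*conj(-sqrt(2)) + 4*(-1)*conj(0) + 4*(3)*conj(0)]
      = (1/16)[(18) + (-2) + (-8 - 2*sqrt(2)) + (0) + (-8 + 2*sqrt(2)) + (0) + (0)] = 0/16 = 0
  <chi_rho, chi_6> = (1/16)[1*(9)*conj(2) + 1*(1)*conj(2) + 2*(-2*sqrt(2) - 1)*conj(0) + 2*(1)*conj(-2) + 2*(-1 + 2*sqrt(2))*conj(0) + 4*(-1)*conj(0) + 4*(3)*conj(0)]
      = (1/16)[(18) + (2) + (0) + (-4) + (0) + (0) + (0)] = 16/16 = 1
  <chi_rho, chi_7> = (1/16)[1*(9)*conj(2) + 1*(1)*conj(-2) + 2*(-2*sqrt(2) - 1)*conj(-sqrt(2)) + 2*(1)*conj(0) + 2*(-1 + 2*sqrt(2))*conj(sqrt(2)) + 4*(-1)*conj(0) + 4*(3)*conj(0)]
      = (1/16)[(18) + (-2) + (2*sqrt(2) + 8) + (0) + (8 - 2*sqrt(2)) + (0) + (0)] = 32/16 = 2
Dimension check: dim(rho) = sum (mult * dim) = 1*1 + 0*1 + 0*1 + 2*1 + 0*2 + 1*2 + 2*2 = 9 = chi_rho(e) = 9.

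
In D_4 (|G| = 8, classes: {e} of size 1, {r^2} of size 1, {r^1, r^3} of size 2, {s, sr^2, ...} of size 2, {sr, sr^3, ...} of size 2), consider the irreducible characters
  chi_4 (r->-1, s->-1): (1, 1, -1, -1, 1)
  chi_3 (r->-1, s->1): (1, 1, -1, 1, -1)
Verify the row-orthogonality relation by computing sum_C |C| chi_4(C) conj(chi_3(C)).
Sum = 0; so <chi_4, chi_3> = 0 (distinct irreducibles are orthogonal).

Working: Compute term by term over conjugacy classes (|C| * chi_4(C) * conj(chi_3(C))):
  1*(1)*conj(1) + 1*(1)*conj(1) + 2*(-1)*conj(-1) + 2*(-1)*conj(1) + 2*(1)*conj(-1)
  = (1) + (1) + (2) + (-2) + (-2)
  = 0.
Dividing by |G| = 8 gives 0/8 = 0, matching the row-orthogonality relation <chi_4, chi_3> = [chi_4 = chi_3].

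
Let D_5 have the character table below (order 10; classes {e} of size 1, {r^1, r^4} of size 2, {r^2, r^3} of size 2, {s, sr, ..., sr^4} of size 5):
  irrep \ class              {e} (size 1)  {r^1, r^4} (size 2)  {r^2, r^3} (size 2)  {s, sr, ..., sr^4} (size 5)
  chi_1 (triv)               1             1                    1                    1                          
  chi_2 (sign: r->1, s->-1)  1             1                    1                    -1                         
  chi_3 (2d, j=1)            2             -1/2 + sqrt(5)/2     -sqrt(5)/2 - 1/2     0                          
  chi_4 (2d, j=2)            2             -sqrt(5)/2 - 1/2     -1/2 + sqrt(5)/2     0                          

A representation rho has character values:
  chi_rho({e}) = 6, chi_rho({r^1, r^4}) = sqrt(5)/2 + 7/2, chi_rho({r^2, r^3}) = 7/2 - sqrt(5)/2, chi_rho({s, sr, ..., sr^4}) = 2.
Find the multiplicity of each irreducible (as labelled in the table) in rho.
Multiplicities: chi_1: 3, chi_2: 1, chi_3: 1, chi_4: 0.

Derivation: Use <chi_rho, chi> = (1/|G|) sum_C |C| * chi_rho(C) * conj(chi(C)) with |G| = 10 for each irreducible chi in the table:
  <chi_rho, chi_1> = (1/10)[1*(6)*conj(1) + 2*(sqrt(5)/2 + 7/2)*conj(1) + 2*(7/2 - sqrt(5)/2)*conj(1) + 5*(2)*conj(1)]
      = (1/10)[(6) + (sqrt(5) + 7) + (7 - sqrt(5)) + (10)] = 30/10 = 3
  <chi_rho, chi_2> = (1/10)[1*(6)*conj(1) + 2*(sqrt(5)/2 + 7/2)*conj(1) + 2*(7/2 - sqrt(5)/2)*conj(1) + 5*(2)*conj(-1)]
      = (1/10)[(6) + (sqrt(5) + 7) + (7 - sqrt(5)) + (-10)] = 10/10 = 1
  <chi_rho, chi_3> = (1/10)[1*(6)*conj(2) + 2*(sqrt(5)/2 + 7/2)*conj(-1/2 + sqrt(5)/2) + 2*(7/2 - sqrt(5)/2)*conj(-sqrt(5)/2 - 1/2) + 5*(2)*conj(0)]
      = (1/10)[(12) + (-1 + 3*sqrt(5)) + (-3*sqrt(5) - 1) + (0)] = 10/10 = 1
  <chi_rho, chi_4> = (1/10)[1*(6)*conj(2) + 2*(sqrt(5)/2 + 7/2)*conj(-sqrt(5)/2 - 1/2) + 2*(7/2 - sqrt(5)/2)*conj(-1/2 + sqrt(5)/2) + 5*(2)*conj(0)]
      = (1/10)[(12) + (-4*sqrt(5) - 6) + (-6 + 4*sqrt(5)) + (0)] = 0/10 = 0
Dimension check: dim(rho) = sum (mult * dim) = 3*1 + 1*1 + 1*2 + 0*2 = 6 = chi_rho(e) = 6.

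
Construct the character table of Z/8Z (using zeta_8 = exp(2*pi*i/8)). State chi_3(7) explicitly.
Character table of Z/8Z (irreps indexed chi_0,...,chi_7 with chi_k(m) = zeta_8^(k*m), zeta_8 = exp(2*pi*i/8)):
  irrep \ class  {0} (size 1)  {1} (size 1)    {2} (size 1)  {3} (size 1)    {4} (size 1)  {5} (size 1)    {6} (size 1)  {7} (size 1)  
  chi_0          1             1               1             1               1             1               1             1             
  chi_1          1             exp(I*pi/4)     I             exp(3*I*pi/4)   -1            exp(-3*I*pi/4)  -I            exp(-I*pi/4)  
  chi_2          1             I               -1            -I              1             I               -1            -I            
  chi_3          1             exp(3*I*pi/4)   -I            exp(I*pi/4)     -1            exp(-I*pi/4)    I             exp(-3*I*pi/4)
  chi_4          1             -1              1             -1              1             -1              1             -1            
  chi_5          1             exp(-3*I*pi/4)  I             exp(-I*pi/4)    -1            exp(I*pi/4)     -I            exp(3*I*pi/4) 
  chi_6          1             -I              -1            I               1             -I              -1            I             
  chi_7          1             exp(-I*pi/4)    -I            exp(-3*I*pi/4)  -1            exp(3*I*pi/4)   I             exp(I*pi/4)   

Spot check: chi_3(7) = zeta_8^(3*7) = zeta_8^21 = exp(-3*I*pi/4).

Working: Z/8Z is abelian, so all 8 irreducible complex representations are 1-dimensional. They are given by chi_k(m) = zeta_8^(k*m) for k = 0,...,7. Row orthogonality: sum_m chi_k(m) conj(chi_l(m)) = 8 * [k = l].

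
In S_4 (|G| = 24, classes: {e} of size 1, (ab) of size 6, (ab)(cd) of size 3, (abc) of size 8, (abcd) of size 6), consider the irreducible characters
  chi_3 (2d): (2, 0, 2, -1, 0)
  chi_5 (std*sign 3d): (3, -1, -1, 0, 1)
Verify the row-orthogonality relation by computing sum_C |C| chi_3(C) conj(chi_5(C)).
Sum = 0; so <chi_3, chi_5> = 0 (distinct irreducibles are orthogonal).

Details: Compute term by term over conjugacy classes (|C| * chi_3(C) * conj(chi_5(C))):
  1*(2)*conj(3) + 6*(0)*conj(-1) + 3*(2)*conj(-1) + 8*(-1)*conj(0) + 6*(0)*conj(1)
  = (6) + (0) + (-6) + (0) + (0)
  = 0.
Dividing by |G| = 24 gives 0/24 = 0, matching the row-orthogonality relation <chi_3, chi_5> = [chi_3 = chi_5].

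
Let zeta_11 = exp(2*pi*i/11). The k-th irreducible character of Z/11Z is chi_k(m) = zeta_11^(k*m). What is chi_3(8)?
chi_3(8) = zeta_11^24 = exp(4*I*pi/11)

Why: chi_3(8) = zeta_11^(3*8) = zeta_11^24. Since zeta_11^11 = 1, this equals zeta_11^2 = exp(2*pi*i*2/11) = exp(4*I*pi/11).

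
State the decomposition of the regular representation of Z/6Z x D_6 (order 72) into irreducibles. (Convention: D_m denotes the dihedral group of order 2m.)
Each irreducible V_i of dimension d_i appears with multiplicity d_i, i.e. rho_reg = (direct sum over all irreducibles V_i) d_i V_i. The irreducible dimensions for Z/6Z x D_6 are 1, 1, 1, 1, 1, 1, 1, 1, 1, 1, 1, 1, 1, 1, 1, 1, 1, 1, 1, 1, 1, 1, 1, 1, 2, 2, 2, 2, 2, 2, 2, 2, 2, 2, 2, 2: 24 irreducibles of dimension 1, each with multiplicity 1; 12 irreducibles of dimension 2, each with multiplicity 2. Total dimension 24*1*1 + 12*2*2 = 72 = |G|.

Proof sketch: General theorem: in the regular representation of a finite group G, each irreducible appears with multiplicity equal to its dimension. Check: dim(rho_reg) = sum d_i^2 = 1 + 1 + 1 + 1 + 1 + 1 + 1 + 1 + 1 + 1 + 1 + 1 + 1 + 1 + 1 + 1 + 1 + 1 + 1 + 1 + 1 + 1 + 1 + 1 + 4 + 4 + 4 + 4 + 4 + 4 + 4 + 4 + 4 + 4 + 4 + 4 = 72 = |G|.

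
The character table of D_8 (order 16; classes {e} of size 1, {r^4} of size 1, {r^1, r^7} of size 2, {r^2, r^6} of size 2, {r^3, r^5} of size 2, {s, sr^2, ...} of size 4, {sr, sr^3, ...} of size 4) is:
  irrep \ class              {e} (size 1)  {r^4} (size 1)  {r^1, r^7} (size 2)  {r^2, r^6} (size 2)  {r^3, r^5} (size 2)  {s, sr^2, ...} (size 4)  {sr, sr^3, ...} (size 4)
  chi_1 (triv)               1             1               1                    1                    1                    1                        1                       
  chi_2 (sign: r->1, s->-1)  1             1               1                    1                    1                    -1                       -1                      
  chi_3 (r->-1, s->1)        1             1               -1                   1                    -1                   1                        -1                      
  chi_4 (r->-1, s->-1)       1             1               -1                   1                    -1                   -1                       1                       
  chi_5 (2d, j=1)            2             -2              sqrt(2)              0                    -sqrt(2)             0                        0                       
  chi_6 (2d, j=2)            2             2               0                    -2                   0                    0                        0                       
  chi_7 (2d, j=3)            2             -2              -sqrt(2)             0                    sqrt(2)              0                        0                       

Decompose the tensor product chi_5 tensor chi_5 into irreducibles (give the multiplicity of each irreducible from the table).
chi_5 tensor chi_5 = chi_1 + chi_2 + chi_6 (all other irreducibles have multiplicity 0).

Working: The character of a tensor product is the pointwise product (chi_5 * chi_5)(C) = chi_5(C) * chi_5(C):
  {e}: (2)*(2), {r^4}: (-2)*(-2), {r^1, r^7}: (sqrt(2))*(sqrt(2)), {r^2, r^6}: (0)*(0), {r^3, r^5}: (-sqrt(2))*(-sqrt(2)), {s, sr^2, ...}: (0)*(0), {sr, sr^3, ...}: (0)*(0)
so (chi_5 * chi_5) takes values
  {e} -> 4, {r^4} -> 4, {r^1, r^7} -> 2, {r^2, r^6} -> 0, {r^3, r^5} -> 2, {s, sr^2, ...} -> 0, {sr, sr^3, ...} -> 0.
Now take the inner product of this character with each irreducible chi from the table, <chi_5*chi_5, chi> = (1/16) sum_C |C| (chi_5*chi_5)(C) conj(chi(C)):
  <chi_5*chi_5, chi_1> = (1/16)[1*(4)*conj(1) + 1*(4)*conj(1) + 2*(2)*conj(1) + 2*(0)*conj(1) + 2*(2)*conj(1) + 4*(0)*conj(1) + 4*(0)*conj(1)]
      = (1/16)[(4) + (4) + (4) + (0) + (4) + (0) + (0)] = 16/16 = 1
  <chi_5*chi_5, chi_2> = (1/16)[1*(4)*conj(1) + 1*(4)*conj(1) + 2*(2)*conj(1) + 2*(0)*conj(1) + 2*(2)*conj(1) + 4*(0)*conj(-1) + 4*(0)*conj(-1)]
      = (1/16)[(4) + (4) + (4) + (0) + (4) + (0) + (0)] = 16/16 = 1
  <chi_5*chi_5, chi_3> = (1/16)[1*(4)*conj(1) + 1*(4)*conj(1) + 2*(2)*conj(-1) + 2*(0)*conj(1) + 2*(2)*conj(-1) + 4*(0)*conj(1) + 4*(0)*conj(-1)]
      = (1/16)[(4) + (4) + (-4) + (0) + (-4) + (0) + (0)] = 0/16 = 0
  <chi_5*chi_5, chi_4> = (1/16)[1*(4)*conj(1) + 1*(4)*conj(1) + 2*(2)*conj(-1) + 2*(0)*conj(1) + 2*(2)*conj(-1) + 4*(0)*conj(-1) + 4*(0)*conj(1)]
      = (1/16)[(4) + (4) + (-4) + (0) + (-4) + (0) + (0)] = 0/16 = 0
  <chi_5*chi_5, chi_5> = (1/16)[1*(4)*conj(2) + 1*(4)*conj(-2) + 2*(2)*conj(sqrt(2)) + 2*(0)*conj(0) + 2*(2)*conj(-sqrt(2)) + 4*(0)*conj(0) + 4*(0)*conj(0)]
      = (1/16)[(8) + (-8) + (4*sqrt(2)) + (0) + (-4*sqrt(2)) + (0) + (0)] = 0/16 = 0
  <chi_5*chi_5, chi_6> = (1/16)[1*(4)*conj(2) + 1*(4)*conj(2) + 2*(2)*conj(0) + 2*(0)*conj(-2) + 2*(2)*conj(0) + 4*(0)*conj(0) + 4*(0)*conj(0)]
      = (1/16)[(8) + (8) + (0) + (0) + (0) + (0) + (0)] = 16/16 = 1
  <chi_5*chi_5, chi_7> = (1/16)[1*(4)*conj(2) + 1*(4)*conj(-2) + 2*(2)*conj(-sqrt(2)) + 2*(0)*conj(0) + 2*(2)*conj(sqrt(2)) + 4*(0)*conj(0) + 4*(0)*conj(0)]
      = (1/16)[(8) + (-8) + (-4*sqrt(2)) + (0) + (4*sqrt(2)) + (0) + (0)] = 0/16 = 0
Hence the multiplicities are chi_1: 1, chi_2: 1, chi_6: 1. Dimension check: dim(chi_5)*dim(chi_5) = 2*2 = 4 and sum (mult * dim) = 1*1 + 1*1 + 1*2 = 4.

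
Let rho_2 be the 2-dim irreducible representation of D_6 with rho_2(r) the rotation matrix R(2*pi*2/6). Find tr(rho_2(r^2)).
chi_{rho_2}(r^2) = 2*cos(2*pi*2*2/6) = -1

Reasoning: rho_2(r^2) is rotation by angle 2*pi*2*2/6, whose trace is 2*cos(2*pi*2*2/6) = -1.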